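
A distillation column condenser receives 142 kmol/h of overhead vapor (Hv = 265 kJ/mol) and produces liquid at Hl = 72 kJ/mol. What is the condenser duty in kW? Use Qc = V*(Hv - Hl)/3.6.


Qc = 142 * (265 - 72) / 3.6 = 142 * 193 / 3.6 = 7613

7613 kW


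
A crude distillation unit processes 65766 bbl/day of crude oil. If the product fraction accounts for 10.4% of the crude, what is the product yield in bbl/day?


Crude throughput = 65766 bbl/day
Fraction yield = 10.4%
yield = throughput * fraction / 100
yield = 65766 * 10.4 / 100 = 6839.664

6839.664 bbl/day


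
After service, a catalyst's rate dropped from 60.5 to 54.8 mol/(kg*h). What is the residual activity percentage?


Activity (%) = (rate_used / rate_fresh) * 100
rate_used = 54.8, rate_fresh = 60.5
= (54.8 / 60.5) * 100
= 0.9058 * 100 = 90.58

90.58 %


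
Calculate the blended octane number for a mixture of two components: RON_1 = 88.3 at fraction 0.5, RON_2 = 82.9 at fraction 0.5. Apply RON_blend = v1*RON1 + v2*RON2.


Linear blending: RON_blend = sum(vi * RONi)
Contribution 1: 0.5 * 88.3 = 44.15
Contribution 2: 0.5 * 82.9 = 41.45
RON_blend = 44.15 + 41.45 = 85.6

85.6


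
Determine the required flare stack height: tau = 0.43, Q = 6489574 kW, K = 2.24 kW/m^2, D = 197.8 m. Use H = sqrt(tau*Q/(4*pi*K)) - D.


tau*Q/(4*pi*K) = 0.43 * 6489574 / (4 * pi * 2.24) = 99134.9
sqrt(99134.9) = 314.857
H = 314.857 - 197.8 = 117.1

117.1 m


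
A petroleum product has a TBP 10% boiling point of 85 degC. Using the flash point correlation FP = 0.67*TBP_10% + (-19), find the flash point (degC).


FP = 0.67 * 85 + (-19) = 37.95

37.95 degC


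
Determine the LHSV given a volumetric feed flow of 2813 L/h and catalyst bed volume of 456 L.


LHSV = volumetric feed rate / catalyst volume
= 2813 L/h / 456 L
= 6.169 h^-1

6.169 h^-1


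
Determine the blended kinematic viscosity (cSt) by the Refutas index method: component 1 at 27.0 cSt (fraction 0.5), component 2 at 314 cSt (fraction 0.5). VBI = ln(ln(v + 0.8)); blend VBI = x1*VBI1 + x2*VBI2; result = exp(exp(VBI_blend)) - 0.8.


Refutas method: VBN_i = 14.534*ln(ln(visc_i + 0.8)) + 10.975, blended linearly by mass fraction; since VBN is linear in VBI_i = ln(ln(visc_i + 0.8)) and the fractions sum to 1, blend VBI directly: visc = exp(exp(VBI_blend)) - 0.8
VBI_1 = ln(ln(27.0 + 0.8)) = 1.20148
VBI_2 = ln(ln(314 + 0.8)) = 1.74954
VBI_blend = 0.5 * 1.20148 + 0.5 * 1.74954 = 1.47551
visc_blend = exp(exp(1.47551)) - 0.8 = 78.50

78.50 cSt


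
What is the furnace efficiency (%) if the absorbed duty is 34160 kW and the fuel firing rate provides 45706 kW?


Furnace efficiency = Q_absorbed / Q_fuel * 100
= 34160 / 45706 * 100 = 74.74

74.74 %


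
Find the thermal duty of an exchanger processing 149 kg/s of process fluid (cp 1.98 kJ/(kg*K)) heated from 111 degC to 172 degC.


Q = m_dot * cp * delta_T
delta_T = 172 - 111 = 61 K
Q = 149 * 1.98 * 61
= 295.02 * 61
= 17996.22 kW

17996.22 kW


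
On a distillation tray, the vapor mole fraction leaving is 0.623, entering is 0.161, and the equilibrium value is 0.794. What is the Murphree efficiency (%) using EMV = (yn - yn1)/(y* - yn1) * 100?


Murphree vapor efficiency: EMV = (y_n - y_(n-1)) / (y*_n - y_(n-1)) * 100
EMV = (0.623 - 0.161) / (0.794 - 0.161) * 100 = 0.462 / 0.633 * 100 = 72.99

72.99 %


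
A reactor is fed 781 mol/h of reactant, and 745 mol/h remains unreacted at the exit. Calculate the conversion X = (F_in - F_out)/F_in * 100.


X = (F_in - F_out) / F_in * 100
Moles reacted = 781 - 745 = 36
X = 36 / 781 * 100
= 0.04609 * 100
= 4.609 %

4.609 %


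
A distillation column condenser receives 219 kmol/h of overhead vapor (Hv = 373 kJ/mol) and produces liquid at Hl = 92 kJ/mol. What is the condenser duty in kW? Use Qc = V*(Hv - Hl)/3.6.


Qc = 219 * (373 - 92) / 3.6 = 219 * 281 / 3.6 = 17090

17090 kW


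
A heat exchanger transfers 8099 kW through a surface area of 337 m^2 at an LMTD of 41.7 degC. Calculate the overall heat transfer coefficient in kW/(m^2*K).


From Q = U*A*LMTD, U = Q / (A * LMTD)
U = 8099 / (337 * 41.7) = 8099 / 14052.9 = 0.5763

0.5763 kW/(m^2*K)


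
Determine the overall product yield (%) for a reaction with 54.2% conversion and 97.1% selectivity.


Overall yield = conversion (%) * selectivity (%) / 100
Conversion = 54.2%, Selectivity = 97.1%
Y = 54.2 * 97.1 / 100
= 52.6282 %

52.6282 %


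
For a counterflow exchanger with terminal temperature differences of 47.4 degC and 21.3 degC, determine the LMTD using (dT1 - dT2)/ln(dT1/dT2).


LMTD = (dT1 - dT2) / ln(dT1/dT2)
= (47.4 - 21.3) / ln(47.4 / 21.3) = 26.1 / 0.799915 = 32.63

32.63 degC


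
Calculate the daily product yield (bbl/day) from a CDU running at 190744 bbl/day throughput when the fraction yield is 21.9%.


Crude throughput = 190744 bbl/day
Fraction yield = 21.9%
yield = throughput * fraction / 100
yield = 190744 * 21.9 / 100 = 41772.936

41772.936 bbl/day


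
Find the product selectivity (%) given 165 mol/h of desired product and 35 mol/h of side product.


Selectivity = desired / (desired + undesired) * 100
Total products = 165 + 35 = 200 mol/h
S = 165 / 200 * 100
= 0.8250 * 100
= 82.50 %

82.50 %


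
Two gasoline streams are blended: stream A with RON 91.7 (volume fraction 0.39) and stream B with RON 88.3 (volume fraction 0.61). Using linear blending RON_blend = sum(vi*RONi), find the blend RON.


Linear blending: RON_blend = sum(vi * RONi)
Contribution 1: 0.39 * 91.7 = 35.763
Contribution 2: 0.61 * 88.3 = 53.863
RON_blend = 35.763 + 53.863 = 89.626

89.626


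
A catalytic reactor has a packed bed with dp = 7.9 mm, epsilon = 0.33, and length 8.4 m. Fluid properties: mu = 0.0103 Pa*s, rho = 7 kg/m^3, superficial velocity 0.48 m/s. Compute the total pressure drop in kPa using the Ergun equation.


dp = 7.9 mm = 0.0079 m
Viscous term = 150*0.0103*0.48*(1-0.33)^2 / (0.0079^2*0.33^3) = 148431
Inertial term = 1.75*7*0.48^2*(1-0.33) / (0.0079*0.33^3) = 6660.77
dP/L = 148431 + 6660.77 = 155092 Pa/m
dP = 155092 * 8.4 / 1000 = 1303 kPa

1303 kPa


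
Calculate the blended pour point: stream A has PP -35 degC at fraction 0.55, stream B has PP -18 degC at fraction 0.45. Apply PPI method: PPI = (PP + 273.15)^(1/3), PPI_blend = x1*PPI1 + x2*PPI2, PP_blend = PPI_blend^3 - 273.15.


PPI_1 = (-35 + 273.15)^(1/3) = 6.198456
PPI_2 = (-18 + 273.15)^(1/3) = 6.342569
PPI_blend = 0.55 * 6.198456 + 0.45 * 6.342569 = 6.263307
PP_blend = 6.263307^3 - 273.15 = 245.7034 - 273.15 = -27.45

-27.45 degC


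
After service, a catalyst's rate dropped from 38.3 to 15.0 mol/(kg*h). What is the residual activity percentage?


Activity (%) = (rate_used / rate_fresh) * 100
rate_used = 15.0, rate_fresh = 38.3
= (15.0 / 38.3) * 100
= 0.3916 * 100 = 39.16

39.16 %


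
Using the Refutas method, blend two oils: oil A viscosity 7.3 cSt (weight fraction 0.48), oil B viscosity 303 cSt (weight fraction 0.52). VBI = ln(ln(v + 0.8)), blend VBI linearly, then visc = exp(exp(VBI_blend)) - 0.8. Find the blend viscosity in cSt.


Refutas method: VBN_i = 14.534*ln(ln(visc_i + 0.8)) + 10.975, blended linearly by mass fraction; since VBN is linear in VBI_i = ln(ln(visc_i + 0.8)) and the fractions sum to 1, blend VBI directly: visc = exp(exp(VBI_blend)) - 0.8
VBI_1 = ln(ln(7.3 + 0.8)) = 0.738056
VBI_2 = ln(ln(303 + 0.8)) = 1.74333
VBI_blend = 0.48 * 0.738056 + 0.52 * 1.74333 = 1.2608
visc_blend = exp(exp(1.2608)) - 0.8 = 33.26

33.26 cSt


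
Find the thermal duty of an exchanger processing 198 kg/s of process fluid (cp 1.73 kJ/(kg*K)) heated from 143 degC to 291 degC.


Q = m_dot * cp * delta_T
delta_T = 291 - 143 = 148 K
Q = 198 * 1.73 * 148
= 342.54 * 148
= 50695.92 kW

50695.92 kW


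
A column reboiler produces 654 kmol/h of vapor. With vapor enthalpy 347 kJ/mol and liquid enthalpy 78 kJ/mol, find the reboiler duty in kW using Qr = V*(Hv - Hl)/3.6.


Qr = 654 * (347 - 78) / 3.6 = 654 * 269 / 3.6 = 48870

48870 kW


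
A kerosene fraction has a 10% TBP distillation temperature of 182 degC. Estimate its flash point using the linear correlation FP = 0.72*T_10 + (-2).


FP = 0.72 * 182 + (-2) = 129.04

129.04 degC


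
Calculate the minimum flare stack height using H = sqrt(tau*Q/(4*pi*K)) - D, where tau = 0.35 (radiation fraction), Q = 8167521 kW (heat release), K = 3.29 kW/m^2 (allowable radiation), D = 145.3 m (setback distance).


tau*Q/(4*pi*K) = 0.35 * 8167521 / (4 * pi * 3.29) = 69143.7
sqrt(69143.7) = 262.952
H = 262.952 - 145.3 = 117.7

117.7 m


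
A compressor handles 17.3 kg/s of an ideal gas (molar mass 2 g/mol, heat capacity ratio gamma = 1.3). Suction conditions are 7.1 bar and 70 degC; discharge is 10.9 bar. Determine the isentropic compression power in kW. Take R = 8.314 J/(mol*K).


Isentropic work: W = m*(gamma/(gamma-1))*(R*T1/MW)*((P2/P1)^((gamma-1)/gamma) - 1)
T1 = 70 + 273.15 = 343.15 K
Pressure ratio = 10.9 / 7.1 = 1.53521
Exponent = (1.3 - 1)/1.3 = 0.230769
(P2/P1)^exp - 1 = 1.53521^0.230769 - 1 = 0.103981
W = 17.3 * 1.3 / 0.3 * 8.314 * 343.15 / 2 * 0.103981 = 11120

11120 kW


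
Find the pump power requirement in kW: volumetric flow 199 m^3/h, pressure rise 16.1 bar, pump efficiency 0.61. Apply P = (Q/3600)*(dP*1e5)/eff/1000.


Q = 199 / 3600 = 0.0552778 m^3/s
P = 0.0552778 * (16.1 * 1e5) / 0.61 / 1000 = 145.9

145.9 kW


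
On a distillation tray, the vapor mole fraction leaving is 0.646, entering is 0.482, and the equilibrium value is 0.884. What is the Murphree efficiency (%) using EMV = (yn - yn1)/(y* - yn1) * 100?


Murphree vapor efficiency: EMV = (y_n - y_(n-1)) / (y*_n - y_(n-1)) * 100
EMV = (0.646 - 0.482) / (0.884 - 0.482) * 100 = 0.164 / 0.402 * 100 = 40.80

40.80 %


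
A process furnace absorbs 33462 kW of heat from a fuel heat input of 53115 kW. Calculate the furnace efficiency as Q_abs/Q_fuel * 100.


Furnace efficiency = Q_absorbed / Q_fuel * 100
= 33462 / 53115 * 100 = 63.00

63.00 %


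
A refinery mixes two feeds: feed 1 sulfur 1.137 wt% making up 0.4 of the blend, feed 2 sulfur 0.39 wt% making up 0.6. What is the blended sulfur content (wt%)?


Linear sulfur blending: S_blend = x1*S1 + x2*S2
Contribution 1: 0.4 * 1.137 = 0.4548 wt%
Contribution 2: 0.6 * 0.39 = 0.234 wt%
S_blend = 0.4548 + 0.234 = 0.6888

0.6888 wt%


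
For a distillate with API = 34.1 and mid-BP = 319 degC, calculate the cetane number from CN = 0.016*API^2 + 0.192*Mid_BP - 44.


CN = 0.016 * 34.1^2 + 0.192 * 319 - 44
CN = 18.60496 + 61.248 - 44 = 35.85296

35.85296


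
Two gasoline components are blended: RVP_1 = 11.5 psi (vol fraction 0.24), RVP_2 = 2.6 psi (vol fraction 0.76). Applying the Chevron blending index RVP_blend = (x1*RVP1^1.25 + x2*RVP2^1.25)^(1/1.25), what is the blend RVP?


Chevron index: RVP_blend = (sum xi*RVPi^1.25)^(1/1.25)
RVP^1.25 terms: 0.24 * 11.5^1.25 + 0.76 * 2.6^1.25 = 7.59174
RVP_blend = 7.59174^(1/1.25) = 5.061

5.061 psi


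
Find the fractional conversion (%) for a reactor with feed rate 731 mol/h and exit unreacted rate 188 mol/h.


X = (F_in - F_out) / F_in * 100
Moles reacted = 731 - 188 = 543
X = 543 / 731 * 100
= 0.7428 * 100
= 74.28 %

74.28 %


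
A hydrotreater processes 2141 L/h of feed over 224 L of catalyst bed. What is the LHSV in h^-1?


LHSV = volumetric feed rate / catalyst volume
= 2141 L/h / 224 L
= 9.558 h^-1

9.558 h^-1


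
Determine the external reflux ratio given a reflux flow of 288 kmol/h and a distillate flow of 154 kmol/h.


Reflux ratio definition: R = L / D (liquid returned / distillate withdrawn)
L = 288 kmol/h, D = 154 kmol/h
R = 288 / 154 = 1.870

1.870


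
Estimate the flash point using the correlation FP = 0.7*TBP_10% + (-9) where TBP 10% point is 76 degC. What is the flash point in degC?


FP = 0.7 * 76 + (-9) = 44.2

44.2 degC


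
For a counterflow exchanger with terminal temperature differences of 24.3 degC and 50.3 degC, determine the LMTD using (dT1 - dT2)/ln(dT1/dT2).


LMTD = (dT1 - dT2) / ln(dT1/dT2)
= (24.3 - 50.3) / ln(24.3 / 50.3) = -26 / -0.727529 = 35.74

35.74 degC


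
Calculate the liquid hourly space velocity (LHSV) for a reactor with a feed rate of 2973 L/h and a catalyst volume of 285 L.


LHSV = volumetric feed rate / catalyst volume
= 2973 L/h / 285 L
= 10.43 h^-1

10.43 h^-1


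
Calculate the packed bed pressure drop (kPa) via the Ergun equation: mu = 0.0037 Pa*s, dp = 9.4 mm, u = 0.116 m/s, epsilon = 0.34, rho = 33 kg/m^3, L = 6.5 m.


dp = 9.4 mm = 0.0094 m
Viscous term = 150*0.0037*0.116*(1-0.34)^2 / (0.0094^2*0.34^3) = 8075.07
Inertial term = 1.75*33*0.116^2*(1-0.34) / (0.0094*0.34^3) = 1388.18
dP/L = 8075.07 + 1388.18 = 9463.25 Pa/m
dP = 9463.25 * 6.5 / 1000 = 61.51 kPa

61.51 kPa


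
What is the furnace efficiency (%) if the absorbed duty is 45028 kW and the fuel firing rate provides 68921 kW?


Furnace efficiency = Q_absorbed / Q_fuel * 100
= 45028 / 68921 * 100 = 65.33

65.33 %


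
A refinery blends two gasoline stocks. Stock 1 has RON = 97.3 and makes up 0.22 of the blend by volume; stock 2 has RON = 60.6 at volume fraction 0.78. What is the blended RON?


Linear blending: RON_blend = sum(vi * RONi)
Contribution 1: 0.22 * 97.3 = 21.406
Contribution 2: 0.78 * 60.6 = 47.268
RON_blend = 21.406 + 47.268 = 68.674

68.674


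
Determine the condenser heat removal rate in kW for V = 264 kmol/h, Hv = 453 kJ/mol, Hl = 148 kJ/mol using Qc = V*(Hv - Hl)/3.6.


Qc = 264 * (453 - 148) / 3.6 = 264 * 305 / 3.6 = 22370

22370 kW


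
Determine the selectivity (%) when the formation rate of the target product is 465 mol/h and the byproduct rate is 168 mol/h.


Selectivity = desired / (desired + undesired) * 100
Total products = 465 + 168 = 633 mol/h
S = 465 / 633 * 100
= 0.7346 * 100
= 73.46 %

73.46 %


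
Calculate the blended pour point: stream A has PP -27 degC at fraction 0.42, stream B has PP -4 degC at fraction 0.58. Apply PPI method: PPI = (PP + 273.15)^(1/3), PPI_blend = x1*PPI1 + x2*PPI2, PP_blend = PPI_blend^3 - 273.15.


PPI_1 = (-27 + 273.15)^(1/3) = 6.2671
PPI_2 = (-4 + 273.15)^(1/3) = 6.456514
PPI_blend = 0.42 * 6.2671 + 0.58 * 6.456514 = 6.37696
PP_blend = 6.37696^3 - 273.15 = 259.323 - 273.15 = -13.83

-13.83 degC


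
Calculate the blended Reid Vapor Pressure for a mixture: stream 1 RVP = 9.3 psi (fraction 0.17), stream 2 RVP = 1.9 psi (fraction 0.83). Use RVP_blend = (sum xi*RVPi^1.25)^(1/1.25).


Chevron index: RVP_blend = (sum xi*RVPi^1.25)^(1/1.25)
RVP^1.25 terms: 0.17 * 9.3^1.25 + 0.83 * 1.9^1.25 = 4.6124
RVP_blend = 4.6124^(1/1.25) = 3.397

3.397 psi


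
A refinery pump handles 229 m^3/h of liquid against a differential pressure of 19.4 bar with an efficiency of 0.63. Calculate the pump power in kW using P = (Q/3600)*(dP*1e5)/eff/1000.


Q = 229 / 3600 = 0.0636111 m^3/s
P = 0.0636111 * (19.4 * 1e5) / 0.63 / 1000 = 195.9

195.9 kW


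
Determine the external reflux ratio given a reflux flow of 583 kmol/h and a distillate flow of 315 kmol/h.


Reflux ratio definition: R = L / D (liquid returned / distillate withdrawn)
L = 583 kmol/h, D = 315 kmol/h
R = 583 / 315 = 1.851

1.851


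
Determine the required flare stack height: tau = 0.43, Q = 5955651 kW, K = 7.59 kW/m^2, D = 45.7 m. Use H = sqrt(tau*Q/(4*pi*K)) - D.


tau*Q/(4*pi*K) = 0.43 * 5955651 / (4 * pi * 7.59) = 26850.1
sqrt(26850.1) = 163.86
H = 163.86 - 45.7 = 118.2

118.2 m


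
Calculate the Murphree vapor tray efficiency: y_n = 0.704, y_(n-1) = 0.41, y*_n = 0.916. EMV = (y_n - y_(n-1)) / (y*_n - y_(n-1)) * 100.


Murphree vapor efficiency: EMV = (y_n - y_(n-1)) / (y*_n - y_(n-1)) * 100
EMV = (0.704 - 0.41) / (0.916 - 0.41) * 100 = 0.294 / 0.506 * 100 = 58.10

58.10 %


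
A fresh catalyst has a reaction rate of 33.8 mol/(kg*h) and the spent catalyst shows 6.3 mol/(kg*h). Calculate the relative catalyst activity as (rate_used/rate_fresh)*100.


Activity (%) = (rate_used / rate_fresh) * 100
rate_used = 6.3, rate_fresh = 33.8
= (6.3 / 33.8) * 100
= 0.1864 * 100 = 18.64

18.64 %


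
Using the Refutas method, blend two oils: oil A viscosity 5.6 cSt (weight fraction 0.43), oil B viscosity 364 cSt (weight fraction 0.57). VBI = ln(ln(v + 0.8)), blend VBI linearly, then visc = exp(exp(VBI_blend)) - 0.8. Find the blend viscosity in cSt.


Refutas method: VBN_i = 14.534*ln(ln(visc_i + 0.8)) + 10.975, blended linearly by mass fraction; since VBN is linear in VBI_i = ln(ln(visc_i + 0.8)) and the fractions sum to 1, blend VBI directly: visc = exp(exp(VBI_blend)) - 0.8
VBI_1 = ln(ln(5.6 + 0.8)) = 0.618584
VBI_2 = ln(ln(364 + 0.8)) = 1.77484
VBI_blend = 0.43 * 0.618584 + 0.57 * 1.77484 = 1.27765
visc_blend = exp(exp(1.27765)) - 0.8 = 35.37

35.37 cSt


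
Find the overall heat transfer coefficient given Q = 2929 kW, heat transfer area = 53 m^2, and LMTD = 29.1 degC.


From Q = U*A*LMTD, U = Q / (A * LMTD)
U = 2929 / (53 * 29.1) = 2929 / 1542.3 = 1.899

1.899 kW/(m^2*K)


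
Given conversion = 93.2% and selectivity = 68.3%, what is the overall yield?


Overall yield = conversion (%) * selectivity (%) / 100
Conversion = 93.2%, Selectivity = 68.3%
Y = 93.2 * 68.3 / 100
= 63.6556 %

63.6556 %


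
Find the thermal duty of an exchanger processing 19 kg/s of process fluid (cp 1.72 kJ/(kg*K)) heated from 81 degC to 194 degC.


Q = m_dot * cp * delta_T
delta_T = 194 - 81 = 113 K
Q = 19 * 1.72 * 113
= 32.68 * 113
= 3692.84 kW

3692.84 kW


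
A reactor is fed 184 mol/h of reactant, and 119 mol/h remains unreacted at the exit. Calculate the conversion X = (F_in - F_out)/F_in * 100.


X = (F_in - F_out) / F_in * 100
Moles reacted = 184 - 119 = 65
X = 65 / 184 * 100
= 0.3533 * 100
= 35.33 %

35.33 %


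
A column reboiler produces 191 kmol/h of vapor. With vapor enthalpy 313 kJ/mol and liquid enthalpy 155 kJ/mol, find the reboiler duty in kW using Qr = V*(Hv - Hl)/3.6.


Qr = 191 * (313 - 155) / 3.6 = 191 * 158 / 3.6 = 8383

8383 kW


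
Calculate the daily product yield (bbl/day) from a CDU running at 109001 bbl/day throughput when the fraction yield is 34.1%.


Crude throughput = 109001 bbl/day
Fraction yield = 34.1%
yield = throughput * fraction / 100
yield = 109001 * 34.1 / 100 = 37169.341

37169.341 bbl/day


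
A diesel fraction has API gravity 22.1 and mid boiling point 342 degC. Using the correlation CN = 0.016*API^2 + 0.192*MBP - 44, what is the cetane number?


CN = 0.016 * 22.1^2 + 0.192 * 342 - 44
CN = 7.81456 + 65.664 - 44 = 29.47856

29.47856


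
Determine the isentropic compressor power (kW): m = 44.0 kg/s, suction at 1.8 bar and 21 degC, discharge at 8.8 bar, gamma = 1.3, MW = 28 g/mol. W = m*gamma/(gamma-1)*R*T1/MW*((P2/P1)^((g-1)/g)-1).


Isentropic work: W = m*(gamma/(gamma-1))*(R*T1/MW)*((P2/P1)^((gamma-1)/gamma) - 1)
T1 = 21 + 273.15 = 294.15 K
Pressure ratio = 8.8 / 1.8 = 4.88889
Exponent = (1.3 - 1)/1.3 = 0.230769
(P2/P1)^exp - 1 = 4.88889^0.230769 - 1 = 0.442276
W = 44.0 * 1.3 / 0.3 * 8.314 * 294.15 / 28 * 0.442276 = 7365

7365 kW


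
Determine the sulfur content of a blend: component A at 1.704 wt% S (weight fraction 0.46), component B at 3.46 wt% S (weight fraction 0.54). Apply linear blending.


Linear sulfur blending: S_blend = x1*S1 + x2*S2
Contribution 1: 0.46 * 1.704 = 0.78384 wt%
Contribution 2: 0.54 * 3.46 = 1.8684 wt%
S_blend = 0.78384 + 1.8684 = 2.65224

2.65224 wt%


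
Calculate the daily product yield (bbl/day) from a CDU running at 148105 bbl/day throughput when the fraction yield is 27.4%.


Crude throughput = 148105 bbl/day
Fraction yield = 27.4%
yield = throughput * fraction / 100
yield = 148105 * 27.4 / 100 = 40580.77

40580.77 bbl/day


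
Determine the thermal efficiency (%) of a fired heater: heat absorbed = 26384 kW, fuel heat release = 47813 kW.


Furnace efficiency = Q_absorbed / Q_fuel * 100
= 26384 / 47813 * 100 = 55.18

55.18 %


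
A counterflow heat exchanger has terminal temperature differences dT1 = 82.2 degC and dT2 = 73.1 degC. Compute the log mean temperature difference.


LMTD = (dT1 - dT2) / ln(dT1/dT2)
= (82.2 - 73.1) / ln(82.2 / 73.1) = 9.1 / 0.117327 = 77.56

77.56 degC


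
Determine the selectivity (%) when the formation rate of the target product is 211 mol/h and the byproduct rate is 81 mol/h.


Selectivity = desired / (desired + undesired) * 100
Total products = 211 + 81 = 292 mol/h
S = 211 / 292 * 100
= 0.7226 * 100
= 72.26 %

72.26 %


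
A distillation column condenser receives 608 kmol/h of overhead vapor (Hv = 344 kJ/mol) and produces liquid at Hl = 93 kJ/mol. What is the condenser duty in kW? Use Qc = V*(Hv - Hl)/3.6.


Qc = 608 * (344 - 93) / 3.6 = 608 * 251 / 3.6 = 42390

42390 kW


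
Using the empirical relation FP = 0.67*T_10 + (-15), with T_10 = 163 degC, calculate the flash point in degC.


FP = 0.67 * 163 + (-15) = 94.21

94.21 degC


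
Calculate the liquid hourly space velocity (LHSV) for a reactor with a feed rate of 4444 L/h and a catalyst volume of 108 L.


LHSV = volumetric feed rate / catalyst volume
= 4444 L/h / 108 L
= 41.15 h^-1

41.15 h^-1


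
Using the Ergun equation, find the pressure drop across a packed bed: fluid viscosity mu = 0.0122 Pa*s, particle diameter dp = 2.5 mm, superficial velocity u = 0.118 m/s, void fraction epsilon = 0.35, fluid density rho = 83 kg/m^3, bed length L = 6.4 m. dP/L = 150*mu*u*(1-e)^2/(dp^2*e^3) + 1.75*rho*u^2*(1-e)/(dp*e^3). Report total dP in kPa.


dp = 2.5 mm = 0.0025 m
Viscous term = 150*0.0122*0.118*(1-0.35)^2 / (0.0025^2*0.35^3) = 340467
Inertial term = 1.75*83*0.118^2*(1-0.35) / (0.0025*0.35^3) = 12264.5
dP/L = 340467 + 12264.5 = 352732 Pa/m
dP = 352732 * 6.4 / 1000 = 2257 kPa

2257 kPa


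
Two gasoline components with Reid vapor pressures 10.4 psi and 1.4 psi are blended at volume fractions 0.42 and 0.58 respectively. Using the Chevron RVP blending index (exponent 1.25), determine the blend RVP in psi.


Chevron index: RVP_blend = (sum xi*RVPi^1.25)^(1/1.25)
RVP^1.25 terms: 0.42 * 10.4^1.25 + 0.58 * 1.4^1.25 = 8.72732
RVP_blend = 8.72732^(1/1.25) = 5.659

5.659 psi


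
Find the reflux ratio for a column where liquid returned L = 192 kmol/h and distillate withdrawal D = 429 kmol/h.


Reflux ratio definition: R = L / D (liquid returned / distillate withdrawn)
L = 192 kmol/h, D = 429 kmol/h
R = 192 / 429 = 0.4476

0.4476


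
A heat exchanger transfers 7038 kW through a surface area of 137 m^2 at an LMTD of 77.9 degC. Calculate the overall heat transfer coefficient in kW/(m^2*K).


From Q = U*A*LMTD, U = Q / (A * LMTD)
U = 7038 / (137 * 77.9) = 7038 / 10672.3 = 0.6595

0.6595 kW/(m^2*K)


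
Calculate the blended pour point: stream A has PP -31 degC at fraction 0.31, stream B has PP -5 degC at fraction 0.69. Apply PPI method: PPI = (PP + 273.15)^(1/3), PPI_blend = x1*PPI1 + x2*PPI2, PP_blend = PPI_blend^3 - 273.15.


PPI_1 = (-31 + 273.15)^(1/3) = 6.232967
PPI_2 = (-5 + 273.15)^(1/3) = 6.448508
PPI_blend = 0.31 * 6.232967 + 0.69 * 6.448508 = 6.38169
PP_blend = 6.38169^3 - 273.15 = 259.9005 - 273.15 = -13.25

-13.25 degC


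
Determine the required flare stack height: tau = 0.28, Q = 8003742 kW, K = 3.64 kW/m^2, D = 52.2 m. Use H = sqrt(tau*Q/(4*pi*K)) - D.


tau*Q/(4*pi*K) = 0.28 * 8003742 / (4 * pi * 3.64) = 48993.7
sqrt(48993.7) = 221.345
H = 221.345 - 52.2 = 169.1

169.1 m


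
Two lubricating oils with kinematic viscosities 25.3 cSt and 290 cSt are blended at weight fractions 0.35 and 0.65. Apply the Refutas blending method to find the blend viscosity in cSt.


Refutas method: VBN_i = 14.534*ln(ln(visc_i + 0.8)) + 10.975, blended linearly by mass fraction; since VBN is linear in VBI_i = ln(ln(visc_i + 0.8)) and the fractions sum to 1, blend VBI directly: visc = exp(exp(VBI_blend)) - 0.8
VBI_1 = ln(ln(25.3 + 0.8)) = 1.18232
VBI_2 = ln(ln(290 + 0.8)) = 1.73565
VBI_blend = 0.35 * 1.18232 + 0.65 * 1.73565 = 1.54198
visc_blend = exp(exp(1.54198)) - 0.8 = 106.3

106.3 cSt


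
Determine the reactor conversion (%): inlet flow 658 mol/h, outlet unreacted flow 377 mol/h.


X = (F_in - F_out) / F_in * 100
Moles reacted = 658 - 377 = 281
X = 281 / 658 * 100
= 0.4271 * 100
= 42.71 %

42.71 %


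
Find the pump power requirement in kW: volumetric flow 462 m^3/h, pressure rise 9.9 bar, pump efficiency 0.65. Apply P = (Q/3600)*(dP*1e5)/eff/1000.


Q = 462 / 3600 = 0.128333 m^3/s
P = 0.128333 * (9.9 * 1e5) / 0.65 / 1000 = 195.5

195.5 kW


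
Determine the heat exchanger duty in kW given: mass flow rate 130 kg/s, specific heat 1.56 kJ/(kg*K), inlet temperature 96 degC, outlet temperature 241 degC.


Q = m_dot * cp * delta_T
delta_T = 241 - 96 = 145 K
Q = 130 * 1.56 * 145
= 202.8 * 145
= 29406 kW

29406 kW


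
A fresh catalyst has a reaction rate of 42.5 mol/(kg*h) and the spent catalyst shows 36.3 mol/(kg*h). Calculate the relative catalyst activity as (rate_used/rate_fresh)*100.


Activity (%) = (rate_used / rate_fresh) * 100
rate_used = 36.3, rate_fresh = 42.5
= (36.3 / 42.5) * 100
= 0.8541 * 100 = 85.41

85.41 %


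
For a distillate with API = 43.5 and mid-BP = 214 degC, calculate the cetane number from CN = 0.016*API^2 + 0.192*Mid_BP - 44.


CN = 0.016 * 43.5^2 + 0.192 * 214 - 44
CN = 30.276 + 41.088 - 44 = 27.364

27.364


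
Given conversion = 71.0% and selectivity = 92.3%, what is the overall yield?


Overall yield = conversion (%) * selectivity (%) / 100
Conversion = 71.0%, Selectivity = 92.3%
Y = 71.0 * 92.3 / 100
= 65.533 %

65.533 %


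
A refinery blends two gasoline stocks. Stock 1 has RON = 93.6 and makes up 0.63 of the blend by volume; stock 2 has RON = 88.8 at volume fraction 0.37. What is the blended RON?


Linear blending: RON_blend = sum(vi * RONi)
Contribution 1: 0.63 * 93.6 = 58.968
Contribution 2: 0.37 * 88.8 = 32.856
RON_blend = 58.968 + 32.856 = 91.824

91.824


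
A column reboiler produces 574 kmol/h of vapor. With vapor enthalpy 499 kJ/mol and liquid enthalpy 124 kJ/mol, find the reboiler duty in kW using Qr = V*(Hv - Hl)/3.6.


Qr = 574 * (499 - 124) / 3.6 = 574 * 375 / 3.6 = 59790

59790 kW


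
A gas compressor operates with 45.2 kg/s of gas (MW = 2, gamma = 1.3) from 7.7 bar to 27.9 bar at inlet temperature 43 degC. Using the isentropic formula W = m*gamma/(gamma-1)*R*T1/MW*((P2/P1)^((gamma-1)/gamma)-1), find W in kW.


Isentropic work: W = m*(gamma/(gamma-1))*(R*T1/MW)*((P2/P1)^((gamma-1)/gamma) - 1)
T1 = 43 + 273.15 = 316.15 K
Pressure ratio = 27.9 / 7.7 = 3.62338
Exponent = (1.3 - 1)/1.3 = 0.230769
(P2/P1)^exp - 1 = 3.62338^0.230769 - 1 = 0.345941
W = 45.2 * 1.3 / 0.3 * 8.314 * 316.15 / 2 * 0.345941 = 89050

89050 kW


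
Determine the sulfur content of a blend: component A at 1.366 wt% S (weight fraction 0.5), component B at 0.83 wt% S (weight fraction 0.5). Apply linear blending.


Linear sulfur blending: S_blend = x1*S1 + x2*S2
Contribution 1: 0.5 * 1.366 = 0.683 wt%
Contribution 2: 0.5 * 0.83 = 0.415 wt%
S_blend = 0.683 + 0.415 = 1.098

1.098 wt%


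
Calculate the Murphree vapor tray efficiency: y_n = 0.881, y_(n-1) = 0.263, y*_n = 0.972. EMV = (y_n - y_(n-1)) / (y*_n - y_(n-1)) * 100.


Murphree vapor efficiency: EMV = (y_n - y_(n-1)) / (y*_n - y_(n-1)) * 100
EMV = (0.881 - 0.263) / (0.972 - 0.263) * 100 = 0.618 / 0.709 * 100 = 87.17

87.17 %


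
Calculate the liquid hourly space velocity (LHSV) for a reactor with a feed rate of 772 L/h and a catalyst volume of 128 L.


LHSV = volumetric feed rate / catalyst volume
= 772 L/h / 128 L
= 6.031 h^-1

6.031 h^-1


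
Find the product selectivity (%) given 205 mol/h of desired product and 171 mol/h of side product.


Selectivity = desired / (desired + undesired) * 100
Total products = 205 + 171 = 376 mol/h
S = 205 / 376 * 100
= 0.5452 * 100
= 54.52 %

54.52 %


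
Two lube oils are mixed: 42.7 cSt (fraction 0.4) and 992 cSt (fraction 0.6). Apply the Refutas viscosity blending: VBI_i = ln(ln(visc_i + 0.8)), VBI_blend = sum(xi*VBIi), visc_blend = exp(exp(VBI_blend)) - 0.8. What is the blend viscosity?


Refutas method: VBN_i = 14.534*ln(ln(visc_i + 0.8)) + 10.975, blended linearly by mass fraction; since VBN is linear in VBI_i = ln(ln(visc_i + 0.8)) and the fractions sum to 1, blend VBI directly: visc = exp(exp(VBI_blend)) - 0.8
VBI_1 = ln(ln(42.7 + 0.8)) = 1.32781
VBI_2 = ln(ln(992 + 0.8)) = 1.9316
VBI_blend = 0.4 * 1.32781 + 0.6 * 1.9316 = 1.69008
visc_blend = exp(exp(1.69008)) - 0.8 = 225.1

225.1 cSt


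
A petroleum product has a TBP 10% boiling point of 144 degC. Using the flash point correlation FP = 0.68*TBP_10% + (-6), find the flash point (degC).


FP = 0.68 * 144 + (-6) = 91.92

91.92 degC


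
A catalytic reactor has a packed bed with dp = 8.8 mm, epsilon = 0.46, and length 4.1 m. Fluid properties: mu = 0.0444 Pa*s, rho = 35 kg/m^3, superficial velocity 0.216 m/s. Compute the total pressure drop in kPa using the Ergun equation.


dp = 8.8 mm = 0.0088 m
Viscous term = 150*0.0444*0.216*(1-0.46)^2 / (0.0088^2*0.46^3) = 55651.5
Inertial term = 1.75*35*0.216^2*(1-0.46) / (0.0088*0.46^3) = 1801.57
dP/L = 55651.5 + 1801.57 = 57453.1 Pa/m
dP = 57453.1 * 4.1 / 1000 = 235.6 kPa

235.6 kPa


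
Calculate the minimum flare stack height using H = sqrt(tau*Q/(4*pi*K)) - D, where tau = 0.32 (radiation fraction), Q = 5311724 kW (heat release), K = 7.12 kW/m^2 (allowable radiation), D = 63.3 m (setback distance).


tau*Q/(4*pi*K) = 0.32 * 5311724 / (4 * pi * 7.12) = 18997.5
sqrt(18997.5) = 137.831
H = 137.831 - 63.3 = 74.53

74.53 m


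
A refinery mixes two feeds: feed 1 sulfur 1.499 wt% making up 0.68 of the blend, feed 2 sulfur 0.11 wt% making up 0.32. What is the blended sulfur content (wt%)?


Linear sulfur blending: S_blend = x1*S1 + x2*S2
Contribution 1: 0.68 * 1.499 = 1.01932 wt%
Contribution 2: 0.32 * 0.11 = 0.0352 wt%
S_blend = 1.01932 + 0.0352 = 1.05452

1.05452 wt%


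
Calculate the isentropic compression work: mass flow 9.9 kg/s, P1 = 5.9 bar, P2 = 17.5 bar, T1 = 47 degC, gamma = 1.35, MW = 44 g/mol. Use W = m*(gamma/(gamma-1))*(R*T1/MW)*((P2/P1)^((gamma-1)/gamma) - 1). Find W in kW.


Isentropic work: W = m*(gamma/(gamma-1))*(R*T1/MW)*((P2/P1)^((gamma-1)/gamma) - 1)
T1 = 47 + 273.15 = 320.15 K
Pressure ratio = 17.5 / 5.9 = 2.9661
Exponent = (1.35 - 1)/1.35 = 0.259259
(P2/P1)^exp - 1 = 2.9661^0.259259 - 1 = 0.325618
W = 9.9 * 1.35 / 0.35 * 8.314 * 320.15 / 44 * 0.325618 = 752.2

752.2 kW


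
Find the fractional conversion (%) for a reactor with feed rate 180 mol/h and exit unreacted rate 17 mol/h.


X = (F_in - F_out) / F_in * 100
Moles reacted = 180 - 17 = 163
X = 163 / 180 * 100
= 0.9056 * 100
= 90.56 %

90.56 %


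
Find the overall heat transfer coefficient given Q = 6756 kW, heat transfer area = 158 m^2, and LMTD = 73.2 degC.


From Q = U*A*LMTD, U = Q / (A * LMTD)
U = 6756 / (158 * 73.2) = 6756 / 11565.6 = 0.5841

0.5841 kW/(m^2*K)


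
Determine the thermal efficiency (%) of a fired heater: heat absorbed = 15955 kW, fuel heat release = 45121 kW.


Furnace efficiency = Q_absorbed / Q_fuel * 100
= 15955 / 45121 * 100 = 35.36

35.36 %


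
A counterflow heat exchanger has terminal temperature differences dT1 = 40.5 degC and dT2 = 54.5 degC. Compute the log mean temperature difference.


LMTD = (dT1 - dT2) / ln(dT1/dT2)
= (40.5 - 54.5) / ln(40.5 / 54.5) = -14 / -0.296899 = 47.15

47.15 degC


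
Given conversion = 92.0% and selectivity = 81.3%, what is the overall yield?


Overall yield = conversion (%) * selectivity (%) / 100
Conversion = 92.0%, Selectivity = 81.3%
Y = 92.0 * 81.3 / 100
= 74.796 %

74.796 %


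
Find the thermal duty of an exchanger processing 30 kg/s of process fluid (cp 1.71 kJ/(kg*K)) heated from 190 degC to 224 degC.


Q = m_dot * cp * delta_T
delta_T = 224 - 190 = 34 K
Q = 30 * 1.71 * 34
= 51.3 * 34
= 1744.2 kW

1744.2 kW


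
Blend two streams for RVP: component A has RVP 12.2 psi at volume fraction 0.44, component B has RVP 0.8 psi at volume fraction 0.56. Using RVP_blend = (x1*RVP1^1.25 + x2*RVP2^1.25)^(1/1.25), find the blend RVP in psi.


Chevron index: RVP_blend = (sum xi*RVPi^1.25)^(1/1.25)
RVP^1.25 terms: 0.44 * 12.2^1.25 + 0.56 * 0.8^1.25 = 10.456
RVP_blend = 10.456^(1/1.25) = 6.539

6.539 psi


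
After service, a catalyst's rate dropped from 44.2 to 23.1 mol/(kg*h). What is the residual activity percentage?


Activity (%) = (rate_used / rate_fresh) * 100
rate_used = 23.1, rate_fresh = 44.2
= (23.1 / 44.2) * 100
= 0.5226 * 100 = 52.26

52.26 %


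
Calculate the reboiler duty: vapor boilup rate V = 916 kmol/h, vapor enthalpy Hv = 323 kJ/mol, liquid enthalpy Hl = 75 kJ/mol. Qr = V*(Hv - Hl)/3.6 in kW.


Qr = 916 * (323 - 75) / 3.6 = 916 * 248 / 3.6 = 63100

63100 kW


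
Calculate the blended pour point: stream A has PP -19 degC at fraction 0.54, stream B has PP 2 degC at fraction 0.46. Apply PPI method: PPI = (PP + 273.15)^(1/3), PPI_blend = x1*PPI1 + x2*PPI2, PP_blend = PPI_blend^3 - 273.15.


PPI_1 = (-19 + 273.15)^(1/3) = 6.334272
PPI_2 = (2 + 273.15)^(1/3) = 6.504139
PPI_blend = 0.54 * 6.334272 + 0.46 * 6.504139 = 6.412411
PP_blend = 6.412411^3 - 273.15 = 263.672 - 273.15 = -9.48

-9.48 degC


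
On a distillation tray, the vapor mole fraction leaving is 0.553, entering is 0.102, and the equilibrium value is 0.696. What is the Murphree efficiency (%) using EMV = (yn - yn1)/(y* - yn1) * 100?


Murphree vapor efficiency: EMV = (y_n - y_(n-1)) / (y*_n - y_(n-1)) * 100
EMV = (0.553 - 0.102) / (0.696 - 0.102) * 100 = 0.451 / 0.594 * 100 = 75.93

75.93 %


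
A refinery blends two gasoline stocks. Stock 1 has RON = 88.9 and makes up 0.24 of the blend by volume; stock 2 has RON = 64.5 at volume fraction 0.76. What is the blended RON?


Linear blending: RON_blend = sum(vi * RONi)
Contribution 1: 0.24 * 88.9 = 21.336
Contribution 2: 0.76 * 64.5 = 49.02
RON_blend = 21.336 + 49.02 = 70.356

70.356


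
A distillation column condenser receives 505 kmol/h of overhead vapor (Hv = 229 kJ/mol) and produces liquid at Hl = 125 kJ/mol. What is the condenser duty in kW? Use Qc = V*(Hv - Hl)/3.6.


Qc = 505 * (229 - 125) / 3.6 = 505 * 104 / 3.6 = 14590

14590 kW


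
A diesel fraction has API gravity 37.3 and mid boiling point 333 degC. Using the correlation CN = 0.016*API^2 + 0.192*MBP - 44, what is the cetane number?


CN = 0.016 * 37.3^2 + 0.192 * 333 - 44
CN = 22.26064 + 63.936 - 44 = 42.19664

42.19664


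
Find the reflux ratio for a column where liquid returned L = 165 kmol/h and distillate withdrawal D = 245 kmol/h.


Reflux ratio definition: R = L / D (liquid returned / distillate withdrawn)
L = 165 kmol/h, D = 245 kmol/h
R = 165 / 245 = 0.6735

0.6735


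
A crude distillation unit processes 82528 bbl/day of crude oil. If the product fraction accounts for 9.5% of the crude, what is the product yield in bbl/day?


Crude throughput = 82528 bbl/day
Fraction yield = 9.5%
yield = throughput * fraction / 100
yield = 82528 * 9.5 / 100 = 7840.16

7840.16 bbl/day


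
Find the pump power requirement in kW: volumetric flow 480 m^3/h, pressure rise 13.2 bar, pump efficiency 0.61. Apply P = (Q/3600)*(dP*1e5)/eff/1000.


Q = 480 / 3600 = 0.133333 m^3/s
P = 0.133333 * (13.2 * 1e5) / 0.61 / 1000 = 288.5

288.5 kW


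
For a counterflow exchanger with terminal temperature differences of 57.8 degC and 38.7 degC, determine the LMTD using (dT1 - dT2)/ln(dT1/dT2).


LMTD = (dT1 - dT2) / ln(dT1/dT2)
= (57.8 - 38.7) / ln(57.8 / 38.7) = 19.1 / 0.401149 = 47.61

47.61 degC


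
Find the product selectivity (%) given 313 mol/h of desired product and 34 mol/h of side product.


Selectivity = desired / (desired + undesired) * 100
Total products = 313 + 34 = 347 mol/h
S = 313 / 347 * 100
= 0.9020 * 100
= 90.20 %

90.20 %


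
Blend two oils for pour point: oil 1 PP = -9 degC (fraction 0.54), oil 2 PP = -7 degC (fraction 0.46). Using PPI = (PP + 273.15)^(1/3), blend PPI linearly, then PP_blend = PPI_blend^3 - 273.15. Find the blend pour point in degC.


PPI_1 = (-9 + 273.15)^(1/3) = 6.416283
PPI_2 = (-7 + 273.15)^(1/3) = 6.432436
PPI_blend = 0.54 * 6.416283 + 0.46 * 6.432436 = 6.423713
PP_blend = 6.423713^3 - 273.15 = 265.0687 - 273.15 = -8.08

-8.08 degC


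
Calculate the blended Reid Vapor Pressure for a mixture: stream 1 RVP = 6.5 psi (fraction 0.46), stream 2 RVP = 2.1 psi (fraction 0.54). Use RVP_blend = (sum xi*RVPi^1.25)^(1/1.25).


Chevron index: RVP_blend = (sum xi*RVPi^1.25)^(1/1.25)
RVP^1.25 terms: 0.46 * 6.5^1.25 + 0.54 * 2.1^1.25 = 6.1393
RVP_blend = 6.1393^(1/1.25) = 4.271

4.271 psi


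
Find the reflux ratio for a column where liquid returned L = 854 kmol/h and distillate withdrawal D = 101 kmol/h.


Reflux ratio definition: R = L / D (liquid returned / distillate withdrawn)
L = 854 kmol/h, D = 101 kmol/h
R = 854 / 101 = 8.455

8.455


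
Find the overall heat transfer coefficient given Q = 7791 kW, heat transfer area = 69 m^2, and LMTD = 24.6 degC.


From Q = U*A*LMTD, U = Q / (A * LMTD)
U = 7791 / (69 * 24.6) = 7791 / 1697.4 = 4.590

4.590 kW/(m^2*K)


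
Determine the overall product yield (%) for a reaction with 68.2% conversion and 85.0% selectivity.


Overall yield = conversion (%) * selectivity (%) / 100
Conversion = 68.2%, Selectivity = 85.0%
Y = 68.2 * 85.0 / 100
= 57.97 %

57.97 %


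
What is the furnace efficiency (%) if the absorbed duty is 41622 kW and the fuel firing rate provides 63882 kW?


Furnace efficiency = Q_absorbed / Q_fuel * 100
= 41622 / 63882 * 100 = 65.15

65.15 %


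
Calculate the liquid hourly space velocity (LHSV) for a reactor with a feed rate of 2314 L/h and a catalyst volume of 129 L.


LHSV = volumetric feed rate / catalyst volume
= 2314 L/h / 129 L
= 17.94 h^-1

17.94 h^-1


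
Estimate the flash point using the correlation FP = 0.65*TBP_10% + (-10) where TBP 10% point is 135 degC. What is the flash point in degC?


FP = 0.65 * 135 + (-10) = 77.75

77.75 degC


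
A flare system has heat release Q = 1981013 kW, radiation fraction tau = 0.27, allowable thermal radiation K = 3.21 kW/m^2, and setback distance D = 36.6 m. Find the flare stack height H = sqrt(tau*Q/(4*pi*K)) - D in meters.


tau*Q/(4*pi*K) = 0.27 * 1981013 / (4 * pi * 3.21) = 13259.8
sqrt(13259.8) = 115.151
H = 115.151 - 36.6 = 78.55

78.55 m


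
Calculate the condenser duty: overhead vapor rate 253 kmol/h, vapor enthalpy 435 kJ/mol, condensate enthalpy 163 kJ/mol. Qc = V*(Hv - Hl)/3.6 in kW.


Qc = 253 * (435 - 163) / 3.6 = 253 * 272 / 3.6 = 19120

19120 kW


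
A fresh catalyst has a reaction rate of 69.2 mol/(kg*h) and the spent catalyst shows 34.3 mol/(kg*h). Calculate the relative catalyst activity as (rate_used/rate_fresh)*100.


Activity (%) = (rate_used / rate_fresh) * 100
rate_used = 34.3, rate_fresh = 69.2
= (34.3 / 69.2) * 100
= 0.4957 * 100 = 49.57

49.57 %


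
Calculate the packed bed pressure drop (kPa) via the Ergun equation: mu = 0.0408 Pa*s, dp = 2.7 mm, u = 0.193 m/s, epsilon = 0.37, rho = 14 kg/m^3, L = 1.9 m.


dp = 2.7 mm = 0.0027 m
Viscous term = 150*0.0408*0.193*(1-0.37)^2 / (0.0027^2*0.37^3) = 1269570
Inertial term = 1.75*14*0.193^2*(1-0.37) / (0.0027*0.37^3) = 4203.9
dP/L = 1269570 + 4203.9 = 1273770 Pa/m
dP = 1273770 * 1.9 / 1000 = 2420 kPa

2420 kPa


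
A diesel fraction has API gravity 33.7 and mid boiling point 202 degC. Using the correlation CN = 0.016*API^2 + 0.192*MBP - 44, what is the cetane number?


CN = 0.016 * 33.7^2 + 0.192 * 202 - 44
CN = 18.17104 + 38.784 - 44 = 12.95504

12.95504


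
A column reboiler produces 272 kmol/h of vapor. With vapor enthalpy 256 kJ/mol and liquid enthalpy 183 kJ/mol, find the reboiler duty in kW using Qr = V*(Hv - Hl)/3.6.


Qr = 272 * (256 - 183) / 3.6 = 272 * 73 / 3.6 = 5516

5516 kW


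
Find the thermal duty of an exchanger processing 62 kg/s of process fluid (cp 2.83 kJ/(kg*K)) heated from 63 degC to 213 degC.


Q = m_dot * cp * delta_T
delta_T = 213 - 63 = 150 K
Q = 62 * 2.83 * 150
= 175.46 * 150
= 26319 kW

26319 kW


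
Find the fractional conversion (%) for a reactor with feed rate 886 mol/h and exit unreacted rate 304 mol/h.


X = (F_in - F_out) / F_in * 100
Moles reacted = 886 - 304 = 582
X = 582 / 886 * 100
= 0.6569 * 100
= 65.69 %

65.69 %
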